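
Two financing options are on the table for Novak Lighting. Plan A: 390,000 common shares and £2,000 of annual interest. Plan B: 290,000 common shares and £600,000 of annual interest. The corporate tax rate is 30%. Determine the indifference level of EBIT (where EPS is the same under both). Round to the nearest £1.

£2,334,200

Set EPS_A = EPS_B: (EBIT − £2,000)(1 − 0.30) ÷ 390,000 = (EBIT − £600,000)(1 − 0.30) ÷ 290,000.
Cancelling (1 − t) and cross-multiplying: 290,000·(EBIT − 2,000) = 390,000·(EBIT − 600,000).
Solving, EBIT = (600,000·390,000 − 2,000·290,000) / (390,000 − 290,000) = 233,420,000,000 / 100,000 = 2,334,200.00.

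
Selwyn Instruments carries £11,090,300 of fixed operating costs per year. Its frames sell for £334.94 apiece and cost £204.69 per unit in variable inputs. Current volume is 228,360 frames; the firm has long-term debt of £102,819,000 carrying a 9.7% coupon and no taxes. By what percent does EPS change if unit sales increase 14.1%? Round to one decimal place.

+48.3%

At 228,360 units, contribution = 228,360 × £130.25 = £29,743,890.00.
Operating income = contribution − fixed costs = £29,743,890.00 − £11,090,300 = £18,653,590.00.
After interest of £9,973,443.00, pre-tax earnings = £8,680,147.00.
DCL = total CM / (EBIT − I) = £29,743,890.00 / £8,680,147.00 = 3.4267.
EPS therefore changes by 3.4267 × (+14.1%) = +48.3%.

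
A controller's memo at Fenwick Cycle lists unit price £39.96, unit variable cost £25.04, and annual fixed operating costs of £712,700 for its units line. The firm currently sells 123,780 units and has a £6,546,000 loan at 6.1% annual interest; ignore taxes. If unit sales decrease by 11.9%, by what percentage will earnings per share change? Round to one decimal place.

-29.9%

Contribution at this volume is 123,780 × £14.92 = £1,846,797.60.
Subtracting fixed costs: EBIT = £1,846,797.60 − £712,700 = £1,134,097.60.
Interest = £399,306.00, so EBIT − I = £734,791.60.
Degree of combined leverage = contribution ÷ (EBIT − I) = £1,846,797.60 ÷ £734,791.60 = 2.5134.
EPS therefore changes by 2.5134 × (-11.9%) = -29.9%.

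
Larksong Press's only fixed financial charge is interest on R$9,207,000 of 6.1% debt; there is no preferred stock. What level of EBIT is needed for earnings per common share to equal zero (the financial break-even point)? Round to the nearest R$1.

Annual interest = 6.1% × R$9,207,000 = R$561,627.00.
With no preferred dividends, EPS = 0 when EBIT exactly covers interest, so the financial break-even EBIT is R$561,627.00.

R$561,627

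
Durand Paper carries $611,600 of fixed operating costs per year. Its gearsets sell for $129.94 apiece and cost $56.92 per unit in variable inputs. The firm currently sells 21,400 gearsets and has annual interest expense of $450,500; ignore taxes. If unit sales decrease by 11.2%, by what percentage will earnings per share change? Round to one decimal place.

-35.0%

Total contribution margin = 21,400 × $73.02 = $1,562,628.00.
EBIT = $1,562,628.00 − $611,600 = $951,028.00.
Interest = $450,500.00, so EBIT − I = $500,528.00.
Degree of combined leverage = contribution ÷ (EBIT − I) = $1,562,628.00 ÷ $500,528.00 = 3.1220.
EPS therefore changes by 3.1220 × (-11.2%) = -35.0%.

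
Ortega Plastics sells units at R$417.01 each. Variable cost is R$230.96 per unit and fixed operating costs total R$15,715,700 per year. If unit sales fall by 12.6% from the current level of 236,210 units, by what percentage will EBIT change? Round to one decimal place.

At 236,210 units, contribution = 236,210 × R$186.05 = R$43,946,870.50.
EBIT = R$43,946,870.50 − R$15,715,700 = R$28,231,170.50.
Degree of operating leverage = R$43,946,870.50 / R$28,231,170.50 = 1.5567.
Operating income changes by 1.5567 × -12.6% = -19.6%.

-19.6%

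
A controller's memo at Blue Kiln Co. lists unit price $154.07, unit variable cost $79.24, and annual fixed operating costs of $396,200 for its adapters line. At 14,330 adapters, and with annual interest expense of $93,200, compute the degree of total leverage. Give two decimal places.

Total contribution margin = 14,330 × $74.83 = $1,072,313.90.
EBIT = $1,072,313.90 − $396,200 = $676,113.90. Interest = $93,200.00.
DOL = $1,072,313.90 ÷ $676,113.90 = 1.5860; DFL = $676,113.90 ÷ $582,913.90 = 1.1599.
Combined leverage = 1.5860 × 1.1599 = 1.8396.

1.84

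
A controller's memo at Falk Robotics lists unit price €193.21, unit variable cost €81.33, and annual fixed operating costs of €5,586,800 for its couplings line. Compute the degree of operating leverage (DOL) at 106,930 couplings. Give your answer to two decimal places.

1.88

Contribution at this volume is 106,930 × €111.88 = €11,963,328.40.
Operating income = contribution − fixed costs = €11,963,328.40 − €5,586,800 = €6,376,528.40.
Degree of operating leverage = €11,963,328.40 / €6,376,528.40 = 1.8762.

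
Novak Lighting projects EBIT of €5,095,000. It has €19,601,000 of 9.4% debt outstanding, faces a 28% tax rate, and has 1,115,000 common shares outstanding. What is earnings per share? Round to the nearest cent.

Interest = €1,842,494.00, so EBT = €5,095,000 − €1,842,494.00 = €3,252,506.00.
After tax at 28%: net income = €3,252,506.00 × 0.72 = €2,341,804.32.
Per share: €2,341,804.32 / 1,115,000 shares = €2.10.

€2.10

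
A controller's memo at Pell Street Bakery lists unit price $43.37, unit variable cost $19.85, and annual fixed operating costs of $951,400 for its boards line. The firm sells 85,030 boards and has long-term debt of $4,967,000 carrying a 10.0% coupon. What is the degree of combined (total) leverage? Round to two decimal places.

3.62

Contribution at this volume is 85,030 × $23.52 = $1,999,905.60.
Operating income = contribution − fixed costs = $1,999,905.60 − $951,400 = $1,048,505.60. Interest = $496,700.00.
DOL = $1,999,905.60 ÷ $1,048,505.60 = 1.9074; DFL = $1,048,505.60 ÷ $551,805.60 = 1.9001.
DCL = DOL × DFL = 1.9074 × 1.9001 = 3.6243.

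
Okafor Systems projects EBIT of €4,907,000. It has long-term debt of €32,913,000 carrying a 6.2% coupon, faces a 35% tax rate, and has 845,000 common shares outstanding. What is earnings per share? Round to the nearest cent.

€2.20

Pre-tax income = €4,907,000 − €2,040,606.00 = €2,866,394.00.
After tax at 35%: net income = €2,866,394.00 × 0.65 = €1,863,156.10.
Per share: €1,863,156.10 / 845,000 shares = €2.20.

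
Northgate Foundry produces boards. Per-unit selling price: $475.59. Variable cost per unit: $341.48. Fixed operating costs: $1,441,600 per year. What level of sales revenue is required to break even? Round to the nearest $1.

Contribution margin per unit = $475.59 − $341.48 = $134.11, a CM ratio of $134.11 ÷ $475.59 = 0.2820.
Break-even sales = FC ÷ CM ratio = $1,441,600 × $475.59 / $134.11 = $5,112,300.

$5,112,300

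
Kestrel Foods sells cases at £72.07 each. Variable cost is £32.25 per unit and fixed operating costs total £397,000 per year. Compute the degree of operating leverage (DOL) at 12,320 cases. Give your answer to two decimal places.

5.24

At 12,320 units, contribution = 12,320 × £39.82 = £490,582.40.
Subtracting fixed costs: EBIT = £490,582.40 − £397,000 = £93,582.40.
So DOL = total CM / EBIT = £490,582.40 / £93,582.40 = 5.2423.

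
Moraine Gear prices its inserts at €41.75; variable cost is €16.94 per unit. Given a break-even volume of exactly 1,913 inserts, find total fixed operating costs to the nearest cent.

€47,461.53

Unit CM = price − variable cost = €41.75 − €16.94 = €24.81.
Fixed costs = break-even units × CM = 1,913 × €24.81 = €47,461.53.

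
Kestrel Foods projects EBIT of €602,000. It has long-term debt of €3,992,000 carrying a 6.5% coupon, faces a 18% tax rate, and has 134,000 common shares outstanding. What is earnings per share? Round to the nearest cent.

Pre-tax income = €602,000 − €259,480.00 = €342,520.00.
After tax at 18%: net income = €342,520.00 × 0.82 = €280,866.40.
EPS = €280,866.40 ÷ 134,000 = €2.10.

€2.10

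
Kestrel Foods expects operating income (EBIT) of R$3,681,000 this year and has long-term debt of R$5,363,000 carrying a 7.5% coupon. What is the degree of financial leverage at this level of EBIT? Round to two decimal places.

Interest = R$402,225.00.
DFL = EBIT ÷ (EBIT − I) = R$3,681,000 ÷ (R$3,681,000 − R$402,225.00) = R$3,681,000 ÷ R$3,278,775.00 = 1.1227.

1.12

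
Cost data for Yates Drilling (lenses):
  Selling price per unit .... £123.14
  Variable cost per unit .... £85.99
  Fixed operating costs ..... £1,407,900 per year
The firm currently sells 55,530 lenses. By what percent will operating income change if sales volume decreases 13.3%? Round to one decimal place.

At 55,530 units, contribution = 55,530 × £37.15 = £2,062,939.50.
EBIT = £2,062,939.50 − £1,407,900 = £655,039.50.
Degree of operating leverage = £2,062,939.50 / £655,039.50 = 3.1493.
Operating income changes by 3.1493 × -13.3% = -41.9%.

-41.9%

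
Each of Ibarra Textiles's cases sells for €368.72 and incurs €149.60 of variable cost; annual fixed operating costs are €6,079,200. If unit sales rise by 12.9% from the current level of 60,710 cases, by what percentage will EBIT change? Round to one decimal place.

Total contribution margin = 60,710 × €219.12 = €13,302,775.20.
Subtracting fixed costs: EBIT = €13,302,775.20 − €6,079,200 = €7,223,575.20.
So DOL = total CM / EBIT = €13,302,775.20 / €7,223,575.20 = 1.8416.
%ΔEBIT = DOL × %ΔSales = 1.8416 × +12.9% = +23.8%.

+23.8%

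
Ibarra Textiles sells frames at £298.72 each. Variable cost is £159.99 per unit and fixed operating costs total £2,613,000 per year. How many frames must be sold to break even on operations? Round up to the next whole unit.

Contribution margin per unit = £298.72 − £159.99 = £138.73.
Break-even Q = £2,613,000 / £138.73 = 18,835.15 → 18,836 frames.

18,836 frames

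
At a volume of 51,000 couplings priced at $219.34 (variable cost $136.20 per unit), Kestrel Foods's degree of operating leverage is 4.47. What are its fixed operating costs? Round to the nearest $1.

Contribution at this volume is 51,000 × $83.14 = $4,240,140.00.
DOL = contribution / EBIT, so EBIT = $4,240,140.00 / 4.47 = $948,577.18.
Fixed costs = CM − EBIT = $4,240,140.00 − $948,577.18 = $3,291,563.

$3,291,563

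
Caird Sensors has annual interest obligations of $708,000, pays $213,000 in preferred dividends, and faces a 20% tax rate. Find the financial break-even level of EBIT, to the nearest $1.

$974,250

Grossing the preferred dividend up to pre-tax terms: $213,000 / (1 − 0.20) = $266,250.00.
Financial break-even EBIT = interest + D_p ÷ (1 − t) = $708,000 + $266,250.00 = $974,250.00.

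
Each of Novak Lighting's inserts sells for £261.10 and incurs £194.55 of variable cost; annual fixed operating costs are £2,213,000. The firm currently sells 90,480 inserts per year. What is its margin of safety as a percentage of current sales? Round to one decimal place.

Contribution margin per unit = £261.10 − £194.55 = £66.55. Break-even units = £2,213,000 ÷ £66.55 = 33,253.19; break-even revenue = 33,253.19 × £261.10 = £8,682,408.72.
Current sales = 90,480 × £261.10 = £23,624,328.00.
Margin of safety = (£23,624,328.00 − £8,682,408.72) ÷ £23,624,328.00 = 63.2%.

63.2%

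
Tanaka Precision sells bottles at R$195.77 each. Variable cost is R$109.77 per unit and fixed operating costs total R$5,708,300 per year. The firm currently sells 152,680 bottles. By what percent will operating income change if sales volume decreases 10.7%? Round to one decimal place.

Total contribution margin = 152,680 × R$86.00 = R$13,130,480.00.
Subtracting fixed costs: EBIT = R$13,130,480.00 − R$5,708,300 = R$7,422,180.00.
Degree of operating leverage = R$13,130,480.00 / R$7,422,180.00 = 1.7691.
Operating income changes by 1.7691 × -10.7% = -18.9%.

-18.9%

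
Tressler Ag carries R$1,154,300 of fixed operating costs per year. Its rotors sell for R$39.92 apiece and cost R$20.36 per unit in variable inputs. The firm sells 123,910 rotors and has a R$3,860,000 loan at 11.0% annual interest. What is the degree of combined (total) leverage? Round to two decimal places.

2.87

At 123,910 units, contribution = 123,910 × R$19.56 = R$2,423,679.60.
Subtracting fixed costs: EBIT = R$2,423,679.60 − R$1,154,300 = R$1,269,379.60. Interest = R$424,600.00, so EBIT − I = R$844,779.60.
DCL = contribution ÷ (EBIT − I) = R$2,423,679.60 ÷ R$844,779.60 = 2.8690.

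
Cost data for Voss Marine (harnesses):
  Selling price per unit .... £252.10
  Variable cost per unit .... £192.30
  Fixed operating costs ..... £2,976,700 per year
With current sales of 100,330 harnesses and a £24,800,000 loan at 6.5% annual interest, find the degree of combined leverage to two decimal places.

Total contribution margin = 100,330 × £59.80 = £5,999,734.00.
EBIT = £5,999,734.00 − £2,976,700 = £3,023,034.00. Interest = £1,612,000.00.
DOL = £5,999,734.00 ÷ £3,023,034.00 = 1.9847; DFL = £3,023,034.00 ÷ £1,411,034.00 = 2.1424.
DCL = DOL × DFL = 1.9847 × 2.1424 = 4.2520.

4.25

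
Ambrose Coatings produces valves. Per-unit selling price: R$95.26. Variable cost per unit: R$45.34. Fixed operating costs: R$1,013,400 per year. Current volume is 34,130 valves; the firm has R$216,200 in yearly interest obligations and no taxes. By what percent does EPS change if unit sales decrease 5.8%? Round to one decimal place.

-20.8%

Total contribution margin = 34,130 × R$49.92 = R$1,703,769.60.
Subtracting fixed costs: EBIT = R$1,703,769.60 − R$1,013,400 = R$690,369.60.
After interest of R$216,200.00, pre-tax earnings = R$474,169.60.
Degree of combined leverage = contribution ÷ (EBIT − I) = R$1,703,769.60 ÷ R$474,169.60 = 3.5932.
%ΔEPS = DCL × %ΔSales = 3.5932 × -5.8% = -20.8%.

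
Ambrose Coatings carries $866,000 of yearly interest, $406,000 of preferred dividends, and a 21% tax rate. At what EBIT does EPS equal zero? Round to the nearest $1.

$1,379,924

Grossing the preferred dividend up to pre-tax terms: $406,000 / (1 − 0.21) = $513,924.05.
Financial break-even EBIT = interest + D_p ÷ (1 − t) = $866,000 + $513,924.05 = $1,379,924.05.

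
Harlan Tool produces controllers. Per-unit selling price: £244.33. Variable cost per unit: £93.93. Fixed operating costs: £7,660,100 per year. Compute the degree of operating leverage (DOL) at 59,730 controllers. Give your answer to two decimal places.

6.79

Contribution at this volume is 59,730 × £150.40 = £8,983,392.00.
Subtracting fixed costs: EBIT = £8,983,392.00 − £7,660,100 = £1,323,292.00.
DOL = contribution ÷ EBIT = £8,983,392.00 ÷ £1,323,292.00 = 6.7887.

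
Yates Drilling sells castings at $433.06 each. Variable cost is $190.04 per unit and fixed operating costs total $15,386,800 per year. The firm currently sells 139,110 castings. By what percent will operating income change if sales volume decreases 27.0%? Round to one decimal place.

Contribution at this volume is 139,110 × $243.02 = $33,806,512.20.
Operating income = contribution − fixed costs = $33,806,512.20 − $15,386,800 = $18,419,712.20.
Degree of operating leverage = $33,806,512.20 / $18,419,712.20 = 1.8353.
So EBIT moves 1.8353 × (-27.0%) = -49.6%.

-49.6%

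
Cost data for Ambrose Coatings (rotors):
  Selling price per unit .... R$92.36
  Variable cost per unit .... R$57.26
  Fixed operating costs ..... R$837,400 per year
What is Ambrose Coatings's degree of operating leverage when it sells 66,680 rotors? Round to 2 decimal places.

Contribution at this volume is 66,680 × R$35.10 = R$2,340,468.00.
Operating income = contribution − fixed costs = R$2,340,468.00 − R$837,400 = R$1,503,068.00.
DOL = contribution ÷ EBIT = R$2,340,468.00 ÷ R$1,503,068.00 = 1.5571.

1.56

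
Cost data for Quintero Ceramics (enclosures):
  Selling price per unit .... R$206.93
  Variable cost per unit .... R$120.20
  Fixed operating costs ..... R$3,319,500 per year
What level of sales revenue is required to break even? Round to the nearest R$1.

CM per unit = R$206.93 − R$120.20 = R$86.73; CM ratio = R$86.73 / R$206.93 = 0.4191.
Break-even revenue = fixed costs × price ÷ CM = R$3,319,500 × R$206.93 ÷ R$86.73 = R$7,920,029.

R$7,920,029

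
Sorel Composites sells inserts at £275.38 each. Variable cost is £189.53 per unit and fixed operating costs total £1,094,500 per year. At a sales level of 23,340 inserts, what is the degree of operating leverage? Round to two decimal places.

2.20

Contribution at this volume is 23,340 × £85.85 = £2,003,739.00.
Subtracting fixed costs: EBIT = £2,003,739.00 − £1,094,500 = £909,239.00.
Degree of operating leverage = £2,003,739.00 / £909,239.00 = 2.2038.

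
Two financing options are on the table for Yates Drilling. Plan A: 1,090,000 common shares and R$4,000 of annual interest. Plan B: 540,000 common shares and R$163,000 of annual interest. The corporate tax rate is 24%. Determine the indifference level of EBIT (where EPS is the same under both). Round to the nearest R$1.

R$319,109

Set EPS_A = EPS_B: (EBIT − R$4,000)(1 − 0.24) ÷ 1,090,000 = (EBIT − R$163,000)(1 − 0.24) ÷ 540,000.
Cancelling (1 − t) and cross-multiplying: 540,000·(EBIT − 4,000) = 1,090,000·(EBIT − 163,000).
Solving, EBIT = (163,000·1,090,000 − 4,000·540,000) / (1,090,000 − 540,000) = 175,510,000,000 / 550,000 = 319,109.09.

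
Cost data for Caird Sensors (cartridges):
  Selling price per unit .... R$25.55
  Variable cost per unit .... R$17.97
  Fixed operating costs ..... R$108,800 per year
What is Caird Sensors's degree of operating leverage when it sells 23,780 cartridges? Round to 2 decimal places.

2.52

Total contribution margin = 23,780 × R$7.58 = R$180,252.40.
Subtracting fixed costs: EBIT = R$180,252.40 − R$108,800 = R$71,452.40.
DOL = contribution ÷ EBIT = R$180,252.40 ÷ R$71,452.40 = 2.5227.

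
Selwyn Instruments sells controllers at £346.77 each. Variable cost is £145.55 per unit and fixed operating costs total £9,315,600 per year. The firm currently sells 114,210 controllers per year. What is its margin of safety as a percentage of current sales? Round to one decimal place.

59.5%

Each unit contributes £346.77 − £145.55 = £201.22. Break-even units = £9,315,600 ÷ £201.22 = 46,295.60; break-even revenue = 46,295.60 × £346.77 = £16,053,924.12.
Current sales = 114,210 × £346.77 = £39,604,601.70.
Margin of safety = (£39,604,601.70 − £16,053,924.12) ÷ £39,604,601.70 = 59.5%.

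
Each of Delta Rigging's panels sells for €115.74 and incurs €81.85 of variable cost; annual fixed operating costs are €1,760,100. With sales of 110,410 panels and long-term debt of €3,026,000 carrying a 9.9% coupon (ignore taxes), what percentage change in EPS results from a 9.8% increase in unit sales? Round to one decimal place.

Total contribution margin = 110,410 × €33.89 = €3,741,794.90.
Operating income = contribution − fixed costs = €3,741,794.90 − €1,760,100 = €1,981,694.90.
After interest of €299,574.00, pre-tax earnings = €1,682,120.90.
DCL = total CM / (EBIT − I) = €3,741,794.90 / €1,682,120.90 = 2.2245.
EPS therefore changes by 2.2245 × (+9.8%) = +21.8%.

+21.8%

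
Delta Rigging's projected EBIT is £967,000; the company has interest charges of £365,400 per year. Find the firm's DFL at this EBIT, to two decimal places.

1.61

Interest = £365,400.00.
DFL = EBIT ÷ (EBIT − I) = £967,000 ÷ (£967,000 − £365,400.00) = £967,000 ÷ £601,600.00 = 1.6074.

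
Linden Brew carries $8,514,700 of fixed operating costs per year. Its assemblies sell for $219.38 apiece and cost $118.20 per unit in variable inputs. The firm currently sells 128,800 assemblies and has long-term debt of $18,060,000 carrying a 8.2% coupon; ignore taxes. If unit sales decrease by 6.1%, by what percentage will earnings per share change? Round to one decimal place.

-26.2%

Contribution at this volume is 128,800 × $101.18 = $13,031,984.00.
EBIT = $13,031,984.00 − $8,514,700 = $4,517,284.00.
After interest of $1,480,920.00, pre-tax earnings = $3,036,364.00.
DCL = total CM / (EBIT − I) = $13,031,984.00 / $3,036,364.00 = 4.2920.
%ΔEPS = DCL × %ΔSales = 4.2920 × -6.1% = -26.2%.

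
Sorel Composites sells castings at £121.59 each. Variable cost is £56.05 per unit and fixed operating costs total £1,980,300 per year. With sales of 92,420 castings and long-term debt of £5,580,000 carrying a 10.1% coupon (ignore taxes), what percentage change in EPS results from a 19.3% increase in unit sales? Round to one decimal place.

Total contribution margin = 92,420 × £65.54 = £6,057,206.80.
Operating income = contribution − fixed costs = £6,057,206.80 − £1,980,300 = £4,076,906.80.
After interest of £563,580.00, pre-tax earnings = £3,513,326.80.
Degree of combined leverage = contribution ÷ (EBIT − I) = £6,057,206.80 ÷ £3,513,326.80 = 1.7241.
EPS therefore changes by 1.7241 × (+19.3%) = +33.3%.

+33.3%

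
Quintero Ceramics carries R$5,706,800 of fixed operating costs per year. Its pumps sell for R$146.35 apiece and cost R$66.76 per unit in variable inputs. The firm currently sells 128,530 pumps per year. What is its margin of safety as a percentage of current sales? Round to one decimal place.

44.2%

Contribution margin per unit = R$146.35 − R$66.76 = R$79.59. Break-even units = R$5,706,800 ÷ R$79.59 = 71,702.48; break-even revenue = 71,702.48 × R$146.35 = R$10,493,657.24.
Actual sales revenue = 128,530 × R$146.35 = R$18,810,365.50.
Margin of safety = (R$18,810,365.50 − R$10,493,657.24) ÷ R$18,810,365.50 = 44.2%.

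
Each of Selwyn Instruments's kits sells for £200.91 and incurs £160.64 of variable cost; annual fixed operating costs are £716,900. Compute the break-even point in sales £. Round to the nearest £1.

£3,576,667

Contribution margin per unit = £200.91 − £160.64 = £40.27, a CM ratio of £40.27 ÷ £200.91 = 0.2004.
Break-even revenue = fixed costs × price ÷ CM = £716,900 × £200.91 ÷ £40.27 = £3,576,667.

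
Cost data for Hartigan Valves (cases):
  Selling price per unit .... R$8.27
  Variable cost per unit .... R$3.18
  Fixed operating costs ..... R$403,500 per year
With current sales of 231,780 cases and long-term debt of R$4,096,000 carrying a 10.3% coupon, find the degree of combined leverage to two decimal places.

3.33

Contribution at this volume is 231,780 × R$5.09 = R$1,179,760.20.
Operating income = contribution − fixed costs = R$1,179,760.20 − R$403,500 = R$776,260.20. Interest = R$421,888.00.
DOL = R$1,179,760.20 ÷ R$776,260.20 = 1.5198; DFL = R$776,260.20 ÷ R$354,372.20 = 2.1905.
DCL = DOL × DFL = 1.5198 × 2.1905 = 3.3291.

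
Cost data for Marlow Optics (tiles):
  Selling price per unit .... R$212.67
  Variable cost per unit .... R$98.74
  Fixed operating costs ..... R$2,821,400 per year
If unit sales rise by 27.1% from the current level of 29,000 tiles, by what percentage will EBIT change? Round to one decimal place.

Total contribution margin = 29,000 × R$113.93 = R$3,303,970.00.
EBIT = R$3,303,970.00 − R$2,821,400 = R$482,570.00.
DOL = contribution ÷ EBIT = R$3,303,970.00 ÷ R$482,570.00 = 6.8466.
%ΔEBIT = DOL × %ΔSales = 6.8466 × +27.1% = +185.5%.

+185.5%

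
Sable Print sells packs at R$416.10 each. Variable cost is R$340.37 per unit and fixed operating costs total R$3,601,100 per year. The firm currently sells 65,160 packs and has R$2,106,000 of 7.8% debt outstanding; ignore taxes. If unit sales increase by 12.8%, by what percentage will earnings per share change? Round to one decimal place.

Total contribution margin = 65,160 × R$75.73 = R$4,934,566.80.
EBIT = R$4,934,566.80 − R$3,601,100 = R$1,333,466.80.
After interest of R$164,268.00, pre-tax earnings = R$1,169,198.80.
DCL = total CM / (EBIT − I) = R$4,934,566.80 / R$1,169,198.80 = 4.2205.
EPS therefore changes by 4.2205 × (+12.8%) = +54.0%.

+54.0%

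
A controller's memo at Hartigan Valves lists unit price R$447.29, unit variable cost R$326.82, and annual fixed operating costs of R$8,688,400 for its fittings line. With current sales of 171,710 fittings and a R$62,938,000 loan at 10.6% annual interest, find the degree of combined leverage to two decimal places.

3.88

Total contribution margin = 171,710 × R$120.47 = R$20,685,903.70.
EBIT = R$20,685,903.70 − R$8,688,400 = R$11,997,503.70. Interest = R$6,671,428.00, so EBIT − I = R$5,326,075.70.
DCL = contribution ÷ (EBIT − I) = R$20,685,903.70 ÷ R$5,326,075.70 = 3.8839.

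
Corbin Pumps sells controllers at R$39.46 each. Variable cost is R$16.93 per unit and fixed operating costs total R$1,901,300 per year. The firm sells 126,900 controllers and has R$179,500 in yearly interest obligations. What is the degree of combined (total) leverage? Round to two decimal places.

Total contribution margin = 126,900 × R$22.53 = R$2,859,057.00.
Subtracting fixed costs: EBIT = R$2,859,057.00 − R$1,901,300 = R$957,757.00. Interest = R$179,500.00, so EBIT − I = R$778,257.00.
Degree of total leverage = total CM / (EBIT − interest) = R$2,859,057.00 / R$778,257.00 = 3.6737.

3.67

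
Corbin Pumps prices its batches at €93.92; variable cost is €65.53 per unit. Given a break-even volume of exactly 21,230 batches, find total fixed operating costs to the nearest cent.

Each unit contributes €93.92 − €65.53 = €28.39.
Fixed costs = break-even units × CM = 21,230 × €28.39 = €602,719.70.

€602,719.70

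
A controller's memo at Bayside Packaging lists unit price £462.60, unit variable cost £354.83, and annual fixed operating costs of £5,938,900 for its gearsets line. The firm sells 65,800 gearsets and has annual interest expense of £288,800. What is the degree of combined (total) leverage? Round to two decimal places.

8.21

Contribution at this volume is 65,800 × £107.77 = £7,091,266.00.
EBIT = £7,091,266.00 − £5,938,900 = £1,152,366.00. Interest = £288,800.00, so EBIT − I = £863,566.00.
DCL = contribution ÷ (EBIT − I) = £7,091,266.00 ÷ £863,566.00 = 8.2116.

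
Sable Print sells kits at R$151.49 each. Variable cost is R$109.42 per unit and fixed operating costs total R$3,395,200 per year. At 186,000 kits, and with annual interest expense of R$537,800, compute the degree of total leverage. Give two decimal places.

At 186,000 units, contribution = 186,000 × R$42.07 = R$7,825,020.00.
Subtracting fixed costs: EBIT = R$7,825,020.00 − R$3,395,200 = R$4,429,820.00. Interest = R$537,800.00, so EBIT − I = R$3,892,020.00.
Degree of total leverage = total CM / (EBIT − interest) = R$7,825,020.00 / R$3,892,020.00 = 2.0105.

2.01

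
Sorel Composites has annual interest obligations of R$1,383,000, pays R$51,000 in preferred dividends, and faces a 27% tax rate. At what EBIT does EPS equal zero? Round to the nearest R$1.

Grossing the preferred dividend up to pre-tax terms: R$51,000 / (1 − 0.27) = R$69,863.01.
EPS = 0 when EBIT covers interest plus the pre-tax preferred burden: R$1,383,000 + R$69,863.01 = R$1,452,863.01.

R$1,452,863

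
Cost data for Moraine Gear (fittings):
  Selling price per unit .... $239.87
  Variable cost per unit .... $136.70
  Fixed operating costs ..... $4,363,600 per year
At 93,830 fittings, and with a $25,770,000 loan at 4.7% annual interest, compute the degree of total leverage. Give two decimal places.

2.36

Total contribution margin = 93,830 × $103.17 = $9,680,441.10.
Subtracting fixed costs: EBIT = $9,680,441.10 − $4,363,600 = $5,316,841.10. Interest = $1,211,190.00.
DOL = $9,680,441.10 ÷ $5,316,841.10 = 1.8207; DFL = $5,316,841.10 ÷ $4,105,651.10 = 1.2950.
DCL = DOL × DFL = 1.8207 × 1.2950 = 2.3578.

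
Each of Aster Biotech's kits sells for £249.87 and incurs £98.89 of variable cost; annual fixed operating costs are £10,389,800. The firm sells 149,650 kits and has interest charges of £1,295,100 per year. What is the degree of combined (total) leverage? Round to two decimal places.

2.07

Contribution at this volume is 149,650 × £150.98 = £22,594,157.00.
EBIT = £22,594,157.00 − £10,389,800 = £12,204,357.00. Interest = £1,295,100.00.
DOL = £22,594,157.00 ÷ £12,204,357.00 = 1.8513; DFL = £12,204,357.00 ÷ £10,909,257.00 = 1.1187.
Combined leverage = 1.8513 × 1.1187 = 2.0710.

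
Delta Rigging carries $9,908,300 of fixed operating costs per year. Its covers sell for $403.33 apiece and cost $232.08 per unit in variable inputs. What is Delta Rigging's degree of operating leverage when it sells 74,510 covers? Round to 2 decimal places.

At 74,510 units, contribution = 74,510 × $171.25 = $12,759,837.50.
Subtracting fixed costs: EBIT = $12,759,837.50 − $9,908,300 = $2,851,537.50.
So DOL = total CM / EBIT = $12,759,837.50 / $2,851,537.50 = 4.4747.

4.47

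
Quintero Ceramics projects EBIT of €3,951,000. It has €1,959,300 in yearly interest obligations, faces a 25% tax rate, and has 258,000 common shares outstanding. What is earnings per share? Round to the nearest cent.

€5.79

Pre-tax income = €3,951,000 − €1,959,300.00 = €1,991,700.00.
After tax at 25%: net income = €1,991,700.00 × 0.75 = €1,493,775.00.
EPS = €1,493,775.00 ÷ 258,000 = €5.79.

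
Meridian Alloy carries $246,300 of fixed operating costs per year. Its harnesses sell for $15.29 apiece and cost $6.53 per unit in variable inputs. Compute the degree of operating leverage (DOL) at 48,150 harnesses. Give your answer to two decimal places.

2.40

At 48,150 units, contribution = 48,150 × $8.76 = $421,794.00.
Operating income = contribution − fixed costs = $421,794.00 − $246,300 = $175,494.00.
So DOL = total CM / EBIT = $421,794.00 / $175,494.00 = 2.4035.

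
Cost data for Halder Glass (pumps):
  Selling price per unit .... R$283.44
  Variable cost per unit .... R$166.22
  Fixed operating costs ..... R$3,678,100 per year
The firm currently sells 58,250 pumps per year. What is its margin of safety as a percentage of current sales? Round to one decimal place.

Each unit contributes R$283.44 − R$166.22 = R$117.22. Break-even units = R$3,678,100 ÷ R$117.22 = 31,377.75; break-even revenue = 31,377.75 × R$283.44 = R$8,893,709.81.
Current sales = 58,250 × R$283.44 = R$16,510,380.00.
Margin of safety = (R$16,510,380.00 − R$8,893,709.81) ÷ R$16,510,380.00 = 46.1%.

46.1%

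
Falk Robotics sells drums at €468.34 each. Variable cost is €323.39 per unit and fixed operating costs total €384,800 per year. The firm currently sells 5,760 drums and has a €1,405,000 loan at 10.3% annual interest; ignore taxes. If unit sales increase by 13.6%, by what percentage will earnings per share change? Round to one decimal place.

+37.2%

Contribution at this volume is 5,760 × €144.95 = €834,912.00.
Subtracting fixed costs: EBIT = €834,912.00 − €384,800 = €450,112.00.
Interest = €144,715.00, so EBIT − I = €305,397.00.
DCL = total CM / (EBIT − I) = €834,912.00 / €305,397.00 = 2.7339.
%ΔEPS = DCL × %ΔSales = 2.7339 × +13.6% = +37.2%.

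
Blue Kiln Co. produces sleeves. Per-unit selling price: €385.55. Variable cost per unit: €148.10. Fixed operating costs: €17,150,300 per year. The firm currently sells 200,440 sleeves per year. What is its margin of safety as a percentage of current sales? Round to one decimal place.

Contribution margin per unit = €385.55 − €148.10 = €237.45. Break-even units = €17,150,300 ÷ €237.45 = 72,227.00; break-even revenue = 72,227.00 × €385.55 = €27,847,117.98.
Current sales = 200,440 × €385.55 = €77,279,642.00.
Margin of safety = (€77,279,642.00 − €27,847,117.98) ÷ €77,279,642.00 = 64.0%.

64.0%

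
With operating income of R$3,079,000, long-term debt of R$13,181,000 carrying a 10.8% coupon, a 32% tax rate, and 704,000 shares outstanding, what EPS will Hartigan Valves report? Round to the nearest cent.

R$1.60

Pre-tax income = R$3,079,000 − R$1,423,548.00 = R$1,655,452.00.
Net income = R$1,655,452.00 × (1 − 0.32) = R$1,125,707.36.
Per share: R$1,125,707.36 / 704,000 shares = R$1.60.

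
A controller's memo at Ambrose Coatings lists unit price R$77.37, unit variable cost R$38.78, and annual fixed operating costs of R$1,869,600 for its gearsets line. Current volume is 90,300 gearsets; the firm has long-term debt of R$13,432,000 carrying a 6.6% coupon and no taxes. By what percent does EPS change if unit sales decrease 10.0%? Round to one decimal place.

-47.8%

At 90,300 units, contribution = 90,300 × R$38.59 = R$3,484,677.00.
Operating income = contribution − fixed costs = R$3,484,677.00 − R$1,869,600 = R$1,615,077.00.
Interest = R$886,512.00, so EBIT − I = R$728,565.00.
Degree of combined leverage = contribution ÷ (EBIT − I) = R$3,484,677.00 ÷ R$728,565.00 = 4.7829.
EPS therefore changes by 4.7829 × (-10.0%) = -47.8%.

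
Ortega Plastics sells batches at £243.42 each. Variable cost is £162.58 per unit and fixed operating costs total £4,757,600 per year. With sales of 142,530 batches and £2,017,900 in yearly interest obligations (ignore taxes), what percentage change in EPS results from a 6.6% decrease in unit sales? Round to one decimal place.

-16.0%

At 142,530 units, contribution = 142,530 × £80.84 = £11,522,125.20.
Subtracting fixed costs: EBIT = £11,522,125.20 − £4,757,600 = £6,764,525.20.
After interest of £2,017,900.00, pre-tax earnings = £4,746,625.20.
Degree of combined leverage = contribution ÷ (EBIT − I) = £11,522,125.20 ÷ £4,746,625.20 = 2.4274.
EPS therefore changes by 2.4274 × (-6.6%) = -16.0%.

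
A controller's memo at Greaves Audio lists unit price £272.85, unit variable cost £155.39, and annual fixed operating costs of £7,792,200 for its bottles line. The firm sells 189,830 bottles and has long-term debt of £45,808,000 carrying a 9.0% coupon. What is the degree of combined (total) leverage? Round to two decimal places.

Total contribution margin = 189,830 × £117.46 = £22,297,431.80.
Subtracting fixed costs: EBIT = £22,297,431.80 − £7,792,200 = £14,505,231.80. Interest = £4,122,720.00, so EBIT − I = £10,382,511.80.
Degree of total leverage = total CM / (EBIT − interest) = £22,297,431.80 / £10,382,511.80 = 2.1476.

2.15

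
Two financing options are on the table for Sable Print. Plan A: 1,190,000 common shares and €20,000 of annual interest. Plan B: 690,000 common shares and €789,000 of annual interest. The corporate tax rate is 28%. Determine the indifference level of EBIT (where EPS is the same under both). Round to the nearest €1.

Set EPS_A = EPS_B: (EBIT − €20,000)(1 − 0.28) ÷ 1,190,000 = (EBIT − €789,000)(1 − 0.28) ÷ 690,000.
The (1 − t) factor cancels: (EBIT − 20,000) × 690,000 = (EBIT − 789,000) × 1,190,000.
EBIT × (1,190,000 − 690,000) = 789,000 × 1,190,000 − 20,000 × 690,000 = 925,110,000,000, so EBIT = 925,110,000,000 ÷ 500,000 = 1,850,220.00.

€1,850,220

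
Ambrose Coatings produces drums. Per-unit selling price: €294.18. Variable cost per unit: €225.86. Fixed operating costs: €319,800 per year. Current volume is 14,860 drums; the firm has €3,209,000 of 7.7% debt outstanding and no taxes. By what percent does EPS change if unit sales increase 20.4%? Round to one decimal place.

+46.2%

Contribution at this volume is 14,860 × €68.32 = €1,015,235.20.
Subtracting fixed costs: EBIT = €1,015,235.20 − €319,800 = €695,435.20.
After interest of €247,093.00, pre-tax earnings = €448,342.20.
DCL = total CM / (EBIT − I) = €1,015,235.20 / €448,342.20 = 2.2644.
EPS therefore changes by 2.2644 × (+20.4%) = +46.2%.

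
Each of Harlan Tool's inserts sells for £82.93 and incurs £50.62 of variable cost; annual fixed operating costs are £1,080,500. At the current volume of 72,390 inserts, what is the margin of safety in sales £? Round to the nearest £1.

Unit CM = price − variable cost = £82.93 − £50.62 = £32.31. Break-even units = £1,080,500 ÷ £32.31 = 33,441.66; break-even revenue = 33,441.66 × £82.93 = £2,773,316.77.
Actual sales revenue = 72,390 × £82.93 = £6,003,302.70.
Margin of safety = £6,003,302.70 − £2,773,316.77 = £3,229,986.

£3,229,986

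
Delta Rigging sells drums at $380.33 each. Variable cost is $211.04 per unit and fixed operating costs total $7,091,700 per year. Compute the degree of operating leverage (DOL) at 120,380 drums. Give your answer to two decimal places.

At 120,380 units, contribution = 120,380 × $169.29 = $20,379,130.20.
Subtracting fixed costs: EBIT = $20,379,130.20 − $7,091,700 = $13,287,430.20.
DOL = contribution ÷ EBIT = $20,379,130.20 ÷ $13,287,430.20 = 1.5337.

1.53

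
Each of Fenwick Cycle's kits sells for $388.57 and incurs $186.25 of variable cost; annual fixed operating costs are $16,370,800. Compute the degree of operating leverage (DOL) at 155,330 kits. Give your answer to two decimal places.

Contribution at this volume is 155,330 × $202.32 = $31,426,365.60.
Operating income = contribution − fixed costs = $31,426,365.60 − $16,370,800 = $15,055,565.60.
DOL = contribution ÷ EBIT = $31,426,365.60 ÷ $15,055,565.60 = 2.0874.

2.09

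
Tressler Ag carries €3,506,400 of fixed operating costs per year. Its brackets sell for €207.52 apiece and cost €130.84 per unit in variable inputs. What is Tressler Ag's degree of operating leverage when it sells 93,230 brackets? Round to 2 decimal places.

1.96

At 93,230 units, contribution = 93,230 × €76.68 = €7,148,876.40.
Operating income = contribution − fixed costs = €7,148,876.40 − €3,506,400 = €3,642,476.40.
So DOL = total CM / EBIT = €7,148,876.40 / €3,642,476.40 = 1.9626.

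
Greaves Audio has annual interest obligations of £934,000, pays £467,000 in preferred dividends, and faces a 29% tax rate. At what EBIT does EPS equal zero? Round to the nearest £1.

Grossing the preferred dividend up to pre-tax terms: £467,000 / (1 − 0.29) = £657,746.48.
Financial break-even EBIT = interest + D_p ÷ (1 − t) = £934,000 + £657,746.48 = £1,591,746.48.

£1,591,746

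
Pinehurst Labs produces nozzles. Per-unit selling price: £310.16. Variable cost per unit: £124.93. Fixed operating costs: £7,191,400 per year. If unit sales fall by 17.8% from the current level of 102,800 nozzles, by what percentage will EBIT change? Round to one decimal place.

Contribution at this volume is 102,800 × £185.23 = £19,041,644.00.
Operating income = contribution − fixed costs = £19,041,644.00 − £7,191,400 = £11,850,244.00.
Degree of operating leverage = £19,041,644.00 / £11,850,244.00 = 1.6069.
Operating income changes by 1.6069 × -17.8% = -28.6%.

-28.6%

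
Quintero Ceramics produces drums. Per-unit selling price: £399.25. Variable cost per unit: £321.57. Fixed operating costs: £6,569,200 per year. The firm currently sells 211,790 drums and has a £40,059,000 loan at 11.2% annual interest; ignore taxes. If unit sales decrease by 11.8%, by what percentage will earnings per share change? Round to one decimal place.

-36.0%

Total contribution margin = 211,790 × £77.68 = £16,451,847.20.
EBIT = £16,451,847.20 − £6,569,200 = £9,882,647.20.
After interest of £4,486,608.00, pre-tax earnings = £5,396,039.20.
Degree of combined leverage = contribution ÷ (EBIT − I) = £16,451,847.20 ÷ £5,396,039.20 = 3.0489.
EPS therefore changes by 3.0489 × (-11.8%) = -36.0%.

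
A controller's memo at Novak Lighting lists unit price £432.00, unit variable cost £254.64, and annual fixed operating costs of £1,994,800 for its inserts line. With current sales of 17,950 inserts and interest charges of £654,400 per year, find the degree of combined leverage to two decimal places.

Contribution at this volume is 17,950 × £177.36 = £3,183,612.00.
Operating income = contribution − fixed costs = £3,183,612.00 − £1,994,800 = £1,188,812.00. Interest = £654,400.00.
DOL = £3,183,612.00 ÷ £1,188,812.00 = 2.6780; DFL = £1,188,812.00 ÷ £534,412.00 = 2.2245.
Combined leverage = 2.6780 × 2.2245 = 5.9572.

5.96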